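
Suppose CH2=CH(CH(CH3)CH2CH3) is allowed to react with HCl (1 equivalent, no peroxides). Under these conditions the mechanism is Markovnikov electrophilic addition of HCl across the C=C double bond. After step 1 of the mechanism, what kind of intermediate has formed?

secondary carbocation

Step 1: Protonation of the alkene by HCl: the π bond acts as the nucleophile and picks up H⁺, giving the more stable (Markovnikov) secondary carbocation. The H–Cl bond breaks heterolytically, releasing Cl⁻.
After step 1 the species present is a secondary carbocation.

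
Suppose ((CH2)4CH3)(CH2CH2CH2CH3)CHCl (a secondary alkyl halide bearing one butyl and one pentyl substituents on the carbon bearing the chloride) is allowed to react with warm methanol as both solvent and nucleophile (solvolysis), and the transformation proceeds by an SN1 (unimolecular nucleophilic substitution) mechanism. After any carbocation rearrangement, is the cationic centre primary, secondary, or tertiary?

secondary

Step 1: Ionisation: the C–Cl σ-bond cleaves heterolytically; both bonding electrons depart with Cl⁻, leaving a secondary carbocation at the α-carbon.
No single 1,2-shift to an adjacent carbon would give a more-substituted cation, so no rearrangement occurs.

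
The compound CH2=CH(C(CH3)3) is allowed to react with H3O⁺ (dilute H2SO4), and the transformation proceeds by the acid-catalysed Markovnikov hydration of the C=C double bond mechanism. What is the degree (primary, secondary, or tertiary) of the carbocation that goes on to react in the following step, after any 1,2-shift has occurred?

tertiary

Step 1: Electrophilic addition begins with the π(C=C) electrons forming a bond to the proton of H3O⁺. Following Markovnikov's rule, the resulting cation is secondary. H2O is released.
Step 2: Carbocation rearrangement: a 1,2-methyl shift from the adjacent tert-butyl carbon converts the initially-formed secondary cation into the more stable tertiary cation.
The cation rearranges from secondary to tertiary via a 1,2-methyl shift from the adjacent tert-butyl carbon; the tertiary cation is what reacts next.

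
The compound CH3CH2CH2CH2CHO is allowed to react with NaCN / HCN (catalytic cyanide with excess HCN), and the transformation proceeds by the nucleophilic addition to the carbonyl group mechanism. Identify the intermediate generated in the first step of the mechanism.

Step 1: Nucleophilic addition: CN⁻ adds to the carbonyl carbon, pushing the π(C=O) electron pair onto oxygen and giving a tetrahedral alkoxide.
After step 1 the species present is a tetrahedral alkoxide intermediate.

tetrahedral alkoxide intermediate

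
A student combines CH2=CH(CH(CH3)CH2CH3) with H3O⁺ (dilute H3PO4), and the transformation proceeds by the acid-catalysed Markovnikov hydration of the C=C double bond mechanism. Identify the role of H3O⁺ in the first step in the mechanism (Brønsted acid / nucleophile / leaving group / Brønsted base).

Step 1: Protonation of the alkene by H3O⁺: the π bond acts as the nucleophile and picks up H⁺, giving the more stable (Markovnikov) secondary carbocation. H2O is released.
H3O⁺ in the first step donates a proton in a proton-transfer step — a Brønsted acid.

Brønsted acid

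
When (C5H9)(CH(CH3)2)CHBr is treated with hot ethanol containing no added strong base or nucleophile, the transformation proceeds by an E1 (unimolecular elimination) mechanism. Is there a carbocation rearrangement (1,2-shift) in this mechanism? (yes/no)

yes

The first-formed carbocation is secondary.
The adjacent cyclopentyl carbon already bears 2 other carbon substituents and has a hydrogen to migrate; after a 1,2-hydride shift from that carbon the positive charge sits on a tertiary centre.
Tertiary is more stable than secondary, so the shift occurs.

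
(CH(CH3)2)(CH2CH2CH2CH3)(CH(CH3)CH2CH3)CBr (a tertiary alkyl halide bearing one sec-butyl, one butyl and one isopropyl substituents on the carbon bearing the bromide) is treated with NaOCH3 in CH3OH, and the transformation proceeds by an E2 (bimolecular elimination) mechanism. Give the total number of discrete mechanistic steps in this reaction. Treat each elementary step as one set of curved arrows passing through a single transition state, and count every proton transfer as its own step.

Step 1: In one step, CH3O⁻ pulls off a β-proton, the C–Br bond cleaves, and a C=C double bond forms between the α- and β-carbons (E2, anti elimination).
Total: 1 elementary step.

1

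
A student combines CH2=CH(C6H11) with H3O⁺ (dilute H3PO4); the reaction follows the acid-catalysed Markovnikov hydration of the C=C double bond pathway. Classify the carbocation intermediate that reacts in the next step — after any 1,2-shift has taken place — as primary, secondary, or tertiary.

tertiary

Step 1: The π electrons of the C=C bond attack a proton of H3O⁺; Markovnikov addition places the new C–H on the less-substituted alkene carbon, so the positive charge ends up on the more-substituted carbon — a secondary carbocation. H2O is released.
Step 2: A 1,2-hydride shift from the adjacent cyclohexyl carbon moves the positive charge from the secondary centre to an adjacent carbon, generating a more stable tertiary carbocation.
The cation rearranges from secondary to tertiary via a 1,2-hydride shift from the adjacent cyclohexyl carbon; the tertiary cation is what reacts next.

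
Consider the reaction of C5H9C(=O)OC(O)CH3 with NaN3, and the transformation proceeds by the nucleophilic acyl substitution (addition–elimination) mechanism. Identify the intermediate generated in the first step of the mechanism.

Step 1: A lone pair on the N of N3⁻ attacks the electrophilic acyl carbon; the π(C=O) electrons move onto oxygen, giving a tetrahedral intermediate.
After step 1 the species present is a tetrahedral intermediate.

tetrahedral intermediate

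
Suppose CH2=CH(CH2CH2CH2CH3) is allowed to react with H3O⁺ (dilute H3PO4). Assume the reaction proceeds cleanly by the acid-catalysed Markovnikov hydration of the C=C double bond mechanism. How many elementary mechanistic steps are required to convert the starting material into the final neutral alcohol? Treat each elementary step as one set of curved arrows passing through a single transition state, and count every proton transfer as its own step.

Step 1: The π electrons of the C=C bond attack a proton of H3O⁺; Markovnikov addition places the new C–H on the less-substituted alkene carbon, so the positive charge ends up on the more-substituted carbon — a secondary carbocation. H2O is released.
(No 1,2-shift: no single shift to an adjacent carbon would give a more stable cation.)
Step 2: Nucleophilic capture of the cation by H2O produces the protonated alcohol (an oxonium ion).
Step 3: Proton transfer from the O–H of the oxonium ion to H2O completes the catalytic cycle and yields the alcohol.
Total: 3 elementary steps.

3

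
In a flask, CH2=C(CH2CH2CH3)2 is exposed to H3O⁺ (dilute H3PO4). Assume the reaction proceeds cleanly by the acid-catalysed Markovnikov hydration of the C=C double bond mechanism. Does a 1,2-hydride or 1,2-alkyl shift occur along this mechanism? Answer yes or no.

The first-formed carbocation is tertiary.
No single 1,2-shift to an adjacent carbon would produce a more-substituted cation than the one already present, so no rearrangement occurs.

no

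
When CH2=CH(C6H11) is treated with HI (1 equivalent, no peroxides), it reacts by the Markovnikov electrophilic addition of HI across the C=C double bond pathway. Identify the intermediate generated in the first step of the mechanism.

Step 1: Electrophilic addition begins with the π(C=C) electrons forming a bond to the proton of HI. Following Markovnikov's rule, the resulting cation is secondary. The H–I bond breaks heterolytically, releasing I⁻.
After step 1 the species present is a secondary carbocation.

secondary carbocation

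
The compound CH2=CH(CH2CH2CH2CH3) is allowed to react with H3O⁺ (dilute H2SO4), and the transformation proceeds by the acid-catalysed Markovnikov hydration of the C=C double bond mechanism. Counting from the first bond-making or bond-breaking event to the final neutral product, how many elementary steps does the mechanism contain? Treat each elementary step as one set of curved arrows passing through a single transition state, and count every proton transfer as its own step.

3

Step 1: Protonation of the alkene by H3O⁺: the π bond acts as the nucleophile and picks up H⁺, giving the more stable (Markovnikov) secondary carbocation. H2O is released.
(No 1,2-shift: no single shift to an adjacent carbon would give a more stable cation.)
Step 2: A lone pair on the oxygen of H2O attacks the carbocation, forming a C–O bond and an oxonium ion (a protonated alcohol).
Step 3: H2O removes a proton from the oxonium oxygen, regenerating H3O⁺ and giving the neutral alcohol.
Total: 3 elementary steps.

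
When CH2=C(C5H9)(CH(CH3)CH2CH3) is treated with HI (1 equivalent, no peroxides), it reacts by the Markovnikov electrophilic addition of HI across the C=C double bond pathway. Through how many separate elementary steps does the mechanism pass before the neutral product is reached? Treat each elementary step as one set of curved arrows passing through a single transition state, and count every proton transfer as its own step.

Step 1: Electrophilic addition begins with the π(C=C) electrons forming a bond to the proton of HI. Following Markovnikov's rule, the resulting cation is tertiary. The H–I bond breaks heterolytically, releasing I⁻.
(No 1,2-shift: no single shift to an adjacent carbon would give a more stable cation.)
Step 2: I⁻ captures the cation: a lone pair on I⁻ fills the empty p orbital, producing the alkyl halide product.
Total: 2 elementary steps.

2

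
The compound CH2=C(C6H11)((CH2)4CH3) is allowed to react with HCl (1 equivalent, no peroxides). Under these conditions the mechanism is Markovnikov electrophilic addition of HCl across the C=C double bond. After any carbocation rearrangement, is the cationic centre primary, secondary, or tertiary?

tertiary

Step 1: The π electrons of the C=C bond attack a proton of HCl; Markovnikov addition places the new C–H on the less-substituted alkene carbon, so the positive charge ends up on the more-substituted carbon — a tertiary carbocation. The H–Cl bond breaks heterolytically, releasing Cl⁻.
No single 1,2-shift to an adjacent carbon would give a more-substituted cation, so no rearrangement occurs.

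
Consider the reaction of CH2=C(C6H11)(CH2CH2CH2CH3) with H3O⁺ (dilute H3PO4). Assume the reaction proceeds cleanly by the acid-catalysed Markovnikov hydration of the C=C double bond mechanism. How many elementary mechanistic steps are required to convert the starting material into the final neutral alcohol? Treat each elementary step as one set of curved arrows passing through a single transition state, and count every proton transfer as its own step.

3

Step 1: Electrophilic addition begins with the π(C=C) electrons forming a bond to the proton of H3O⁺. Following Markovnikov's rule, the resulting cation is tertiary. H2O is released.
(No 1,2-shift: no single shift to an adjacent carbon would give a more stable cation.)
Step 2: Nucleophilic capture of the cation by H2O produces the protonated alcohol (an oxonium ion).
Step 3: H2O removes a proton from the oxonium oxygen, regenerating H3O⁺ and giving the neutral alcohol.
Total: 3 elementary steps.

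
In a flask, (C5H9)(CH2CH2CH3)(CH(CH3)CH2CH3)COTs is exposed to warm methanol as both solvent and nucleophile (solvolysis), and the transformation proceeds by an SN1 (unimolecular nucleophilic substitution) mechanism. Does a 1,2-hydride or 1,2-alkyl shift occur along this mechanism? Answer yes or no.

The first-formed carbocation is tertiary.
No single 1,2-shift to an adjacent carbon would produce a more-substituted cation than the one already present, so no rearrangement occurs.

no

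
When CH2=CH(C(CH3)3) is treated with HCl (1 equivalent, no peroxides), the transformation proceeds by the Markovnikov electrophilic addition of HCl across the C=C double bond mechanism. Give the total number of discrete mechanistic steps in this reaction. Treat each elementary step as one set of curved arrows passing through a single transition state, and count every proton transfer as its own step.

Step 1: The π electrons of the C=C bond attack a proton of HCl; Markovnikov addition places the new C–H on the less-substituted alkene carbon, so the positive charge ends up on the more-substituted carbon — a secondary carbocation. The H–Cl bond breaks heterolytically, releasing Cl⁻.
Step 2: A 1,2-methyl shift from the adjacent tert-butyl carbon moves the positive charge from the secondary centre to an adjacent carbon, generating a more stable tertiary carbocation.
Step 3: The Cl⁻ anion donates a lone pair to the carbocation, forming the new C–Cl σ-bond and giving the neutral alkyl halide.
Total: 3 elementary steps.

3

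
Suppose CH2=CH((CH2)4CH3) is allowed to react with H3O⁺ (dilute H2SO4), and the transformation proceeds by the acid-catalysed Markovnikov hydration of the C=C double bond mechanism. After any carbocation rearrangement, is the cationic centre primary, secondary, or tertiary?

Step 1: The π electrons of the C=C bond attack a proton of H3O⁺; Markovnikov addition places the new C–H on the less-substituted alkene carbon, so the positive charge ends up on the more-substituted carbon — a secondary carbocation. H2O is released.
No single 1,2-shift to an adjacent carbon would give a more-substituted cation, so no rearrangement occurs.

secondary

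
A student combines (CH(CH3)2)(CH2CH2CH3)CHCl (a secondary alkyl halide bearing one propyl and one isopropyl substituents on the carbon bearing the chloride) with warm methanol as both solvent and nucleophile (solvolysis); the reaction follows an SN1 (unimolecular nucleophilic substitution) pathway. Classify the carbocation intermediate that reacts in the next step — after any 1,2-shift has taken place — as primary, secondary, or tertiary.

Step 1: Ionisation: the C–Cl σ-bond cleaves heterolytically; both bonding electrons depart with Cl⁻, leaving a secondary carbocation at the α-carbon.
Step 2: A hydride (H with its bonding pair) migrates from the adjacent isopropyl carbon to the cationic centre — a 1,2-hydride shift — upgrading the secondary cation to a tertiary one.
The cation rearranges from secondary to tertiary via a 1,2-hydride shift from the adjacent isopropyl carbon; the tertiary cation is what reacts next.

tertiary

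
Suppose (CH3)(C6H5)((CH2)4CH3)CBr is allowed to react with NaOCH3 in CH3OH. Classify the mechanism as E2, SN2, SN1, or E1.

Conditions: a strong base with a tertiary substrate bearing a β-hydrogen.
These conditions are the textbook signature of the E2 pathway.
A strong (often hindered) base removes a β-H in concert with loss of the leaving group — bimolecular elimination.

E2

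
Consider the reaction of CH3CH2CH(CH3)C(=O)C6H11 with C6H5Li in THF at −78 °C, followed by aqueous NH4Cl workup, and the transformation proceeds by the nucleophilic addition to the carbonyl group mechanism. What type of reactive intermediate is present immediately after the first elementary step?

tetrahedral alkoxide intermediate

Step 1: the carbanion-like carbon of C6H5Li attacks the sp² carbonyl carbon; the C=O π bond breaks and the electrons end up as a lone pair on the alkoxide oxygen of the tetrahedral intermediate.
After step 1 the species present is a tetrahedral alkoxide intermediate.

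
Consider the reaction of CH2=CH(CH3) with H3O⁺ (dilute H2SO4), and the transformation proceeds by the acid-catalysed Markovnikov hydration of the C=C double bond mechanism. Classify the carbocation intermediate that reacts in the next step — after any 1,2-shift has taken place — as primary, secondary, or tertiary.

Step 1: The π electrons of the C=C bond attack a proton of H3O⁺; Markovnikov addition places the new C–H on the less-substituted alkene carbon, so the positive charge ends up on the more-substituted carbon — a secondary carbocation. H2O is released.
No single 1,2-shift to an adjacent carbon would give a more-substituted cation, so no rearrangement occurs.

secondary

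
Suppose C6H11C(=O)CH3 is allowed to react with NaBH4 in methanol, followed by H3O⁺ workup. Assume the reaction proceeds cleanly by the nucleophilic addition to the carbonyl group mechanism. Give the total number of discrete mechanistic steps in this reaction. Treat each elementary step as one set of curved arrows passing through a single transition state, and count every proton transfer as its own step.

Step 1: A lone pair / filled orbital on H⁻ (delivered from BH4⁻) attacks the electrophilic carbonyl carbon; the π(C=O) electrons shift onto oxygen, producing a tetrahedral alkoxide intermediate.
Step 2: The alkoxide picks up a proton during H3O⁺ workup to yield an alcohol.
Total: 2 elementary steps.

2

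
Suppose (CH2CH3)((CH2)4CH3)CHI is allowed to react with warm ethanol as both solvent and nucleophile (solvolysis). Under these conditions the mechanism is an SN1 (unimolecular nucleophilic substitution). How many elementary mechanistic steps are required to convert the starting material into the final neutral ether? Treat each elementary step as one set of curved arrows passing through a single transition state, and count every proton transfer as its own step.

Step 1: Unassisted departure of I⁻ (taking the C–I bonding pair) generates a secondary carbocation.
(No 1,2-shift: no single shift to an adjacent carbon would give a more stable cation.)
Step 2: A lone pair on the oxygen of CH3CH2OH attacks the carbocation, forming a new C–O σ-bond and an oxonium ion.
Step 3: Proton transfer from the O–H of the oxonium ion to a solvent molecule delivers the neutral ether.
Total: 3 elementary steps.

3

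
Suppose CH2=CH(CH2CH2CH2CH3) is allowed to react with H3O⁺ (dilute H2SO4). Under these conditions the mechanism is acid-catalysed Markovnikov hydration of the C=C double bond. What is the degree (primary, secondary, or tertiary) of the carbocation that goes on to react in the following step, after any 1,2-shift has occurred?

secondary

Step 1: Protonation of the alkene by H3O⁺: the π bond acts as the nucleophile and picks up H⁺, giving the more stable (Markovnikov) secondary carbocation. H2O is released.
No single 1,2-shift to an adjacent carbon would give a more-substituted cation, so no rearrangement occurs.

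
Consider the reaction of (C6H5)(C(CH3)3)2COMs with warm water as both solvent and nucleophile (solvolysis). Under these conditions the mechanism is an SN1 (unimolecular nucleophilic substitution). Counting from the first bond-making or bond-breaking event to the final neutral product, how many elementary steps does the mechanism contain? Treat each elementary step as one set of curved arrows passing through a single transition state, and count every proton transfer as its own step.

3

Step 1: Ionisation: the C–O σ-bond cleaves heterolytically; both bonding electrons depart with MsO⁻, leaving a tertiary carbocation at the α-carbon.
(No 1,2-shift: no single shift to an adjacent carbon would give a more stable cation.)
Step 2: H2O donates an oxygen lone pair into the empty p orbital of the cation, giving a protonated alcohol (an oxonium ion).
Step 3: Proton transfer from the O–H of the oxonium ion to a solvent molecule delivers the neutral alcohol.
Total: 3 elementary steps.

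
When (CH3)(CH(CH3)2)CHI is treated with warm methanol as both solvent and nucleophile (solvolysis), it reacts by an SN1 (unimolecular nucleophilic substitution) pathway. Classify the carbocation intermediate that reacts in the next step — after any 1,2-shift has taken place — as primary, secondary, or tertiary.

tertiary

Step 1: Unassisted departure of I⁻ (taking the C–I bonding pair) generates a secondary carbocation.
Step 2: Carbocation rearrangement: a 1,2-hydride shift from the adjacent isopropyl carbon converts the initially-formed secondary cation into the more stable tertiary cation.
The cation rearranges from secondary to tertiary via a 1,2-hydride shift from the adjacent isopropyl carbon; the tertiary cation is what reacts next.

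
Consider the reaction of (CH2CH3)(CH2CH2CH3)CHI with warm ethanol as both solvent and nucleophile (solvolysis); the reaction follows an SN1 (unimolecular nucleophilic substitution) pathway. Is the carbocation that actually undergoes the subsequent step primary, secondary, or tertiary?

secondary

Step 1: Unassisted departure of I⁻ (taking the C–I bonding pair) generates a secondary carbocation.
No single 1,2-shift to an adjacent carbon would give a more-substituted cation, so no rearrangement occurs.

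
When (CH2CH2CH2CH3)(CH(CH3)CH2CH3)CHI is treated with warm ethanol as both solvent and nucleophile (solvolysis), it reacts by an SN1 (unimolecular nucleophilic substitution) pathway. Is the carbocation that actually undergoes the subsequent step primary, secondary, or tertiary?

tertiary

Step 1: Unassisted departure of I⁻ (taking the C–I bonding pair) generates a secondary carbocation.
Step 2: A hydride (H with its bonding pair) migrates from the adjacent sec-butyl carbon to the cationic centre — a 1,2-hydride shift — upgrading the secondary cation to a tertiary one.
The cation rearranges from secondary to tertiary via a 1,2-hydride shift from the adjacent sec-butyl carbon; the tertiary cation is what reacts next.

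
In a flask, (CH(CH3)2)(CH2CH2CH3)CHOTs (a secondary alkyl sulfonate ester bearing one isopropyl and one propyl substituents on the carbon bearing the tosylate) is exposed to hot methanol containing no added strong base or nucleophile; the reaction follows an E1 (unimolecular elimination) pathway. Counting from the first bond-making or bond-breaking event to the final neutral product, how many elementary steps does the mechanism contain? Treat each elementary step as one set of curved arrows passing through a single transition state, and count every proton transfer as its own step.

3

Step 1: Rate-determining heterolysis of the C–O bond gives TsO⁻ and a secondary carbocation.
Step 2: Carbocation rearrangement: a 1,2-hydride shift from the adjacent isopropyl carbon converts the initially-formed secondary cation into the more stable tertiary cation.
Step 3: A methanol molecule (solvent) deprotonates a β-carbon; as the C–H bond breaks, those electrons form the new alkene π bond.
Total: 3 elementary steps.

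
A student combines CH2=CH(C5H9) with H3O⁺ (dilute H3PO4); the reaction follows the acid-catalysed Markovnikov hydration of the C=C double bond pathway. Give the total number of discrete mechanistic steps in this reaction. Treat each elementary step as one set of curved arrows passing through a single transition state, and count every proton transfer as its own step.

4

Step 1: Electrophilic addition begins with the π(C=C) electrons forming a bond to the proton of H3O⁺. Following Markovnikov's rule, the resulting cation is secondary. H2O is released.
Step 2: Carbocation rearrangement: a 1,2-hydride shift from the adjacent cyclopentyl carbon converts the initially-formed secondary cation into the more stable tertiary cation.
Step 3: Nucleophilic capture of the cation by H2O produces the protonated alcohol (an oxonium ion).
Step 4: Deprotonation of the oxonium ion by a water molecule delivers the neutral alcohol and regenerates the acid catalyst.
Total: 4 elementary steps.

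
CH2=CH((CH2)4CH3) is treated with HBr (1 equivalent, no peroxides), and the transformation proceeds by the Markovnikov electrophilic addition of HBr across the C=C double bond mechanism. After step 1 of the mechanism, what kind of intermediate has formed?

Step 1: The π electrons of the C=C bond attack a proton of HBr; Markovnikov addition places the new C–H on the less-substituted alkene carbon, so the positive charge ends up on the more-substituted carbon — a secondary carbocation. The H–Br bond breaks heterolytically, releasing Br⁻.
After step 1 the species present is a secondary carbocation.

secondary carbocation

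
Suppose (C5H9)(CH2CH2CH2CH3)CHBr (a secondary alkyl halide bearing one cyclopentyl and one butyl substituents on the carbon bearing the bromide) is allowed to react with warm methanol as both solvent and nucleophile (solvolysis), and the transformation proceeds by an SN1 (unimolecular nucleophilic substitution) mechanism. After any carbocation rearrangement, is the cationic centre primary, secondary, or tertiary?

Step 1: Rate-determining heterolysis of the C–Br bond gives Br⁻ and a secondary carbocation.
Step 2: Carbocation rearrangement: a 1,2-hydride shift from the adjacent cyclopentyl carbon converts the initially-formed secondary cation into the more stable tertiary cation.
The cation rearranges from secondary to tertiary via a 1,2-hydride shift from the adjacent cyclopentyl carbon; the tertiary cation is what reacts next.

tertiary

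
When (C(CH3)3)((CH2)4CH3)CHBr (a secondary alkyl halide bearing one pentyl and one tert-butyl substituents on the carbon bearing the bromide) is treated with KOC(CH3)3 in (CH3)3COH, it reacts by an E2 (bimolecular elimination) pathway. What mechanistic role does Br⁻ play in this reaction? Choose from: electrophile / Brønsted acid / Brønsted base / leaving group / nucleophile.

leaving group

Step 1: Concerted anti-periplanar elimination: (CH3)3CO⁻ abstracts a β-H while Br⁻ leaves, and the C–H electrons become the new C=C π bond — all in a single transition state.
Br⁻ departs with both electrons of the breaking σ-bond — that is the definition of a leaving group.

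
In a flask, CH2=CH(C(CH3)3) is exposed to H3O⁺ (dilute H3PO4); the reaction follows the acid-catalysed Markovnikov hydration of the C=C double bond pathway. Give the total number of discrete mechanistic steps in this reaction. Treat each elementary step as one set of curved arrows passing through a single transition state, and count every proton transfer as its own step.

4

Step 1: Electrophilic addition begins with the π(C=C) electrons forming a bond to the proton of H3O⁺. Following Markovnikov's rule, the resulting cation is secondary. H2O is released.
Step 2: A methyl group with its bonding pair migrates from the adjacent tert-butyl carbon to the cationic centre — a 1,2-methyl shift — upgrading the secondary cation to a tertiary one.
Step 3: Water acts as the nucleophile: an oxygen lone pair bonds to the cationic carbon, giving an oxonium-ion intermediate.
Step 4: Proton transfer from the O–H of the oxonium ion to H2O completes the catalytic cycle and yields the alcohol.
Total: 4 elementary steps.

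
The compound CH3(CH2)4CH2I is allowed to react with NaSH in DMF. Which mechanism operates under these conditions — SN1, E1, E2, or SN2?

Conditions: a primary substrate with a strong nucleophile in the polar aprotic solvent DMF.
These conditions are the textbook signature of the SN2 pathway.
An unhindered substrate with a strong nucleophile in a polar aprotic solvent favours one-step backside displacement.

SN2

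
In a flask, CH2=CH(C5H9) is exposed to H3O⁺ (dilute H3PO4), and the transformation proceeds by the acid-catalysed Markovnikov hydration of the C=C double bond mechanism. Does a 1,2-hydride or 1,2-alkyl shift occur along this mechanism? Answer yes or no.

yes

The first-formed carbocation is secondary.
The adjacent cyclopentyl carbon already bears 2 other carbon substituents and has a hydrogen to migrate; after a 1,2-hydride shift from that carbon the positive charge sits on a tertiary centre.
Tertiary is more stable than secondary, so the shift occurs.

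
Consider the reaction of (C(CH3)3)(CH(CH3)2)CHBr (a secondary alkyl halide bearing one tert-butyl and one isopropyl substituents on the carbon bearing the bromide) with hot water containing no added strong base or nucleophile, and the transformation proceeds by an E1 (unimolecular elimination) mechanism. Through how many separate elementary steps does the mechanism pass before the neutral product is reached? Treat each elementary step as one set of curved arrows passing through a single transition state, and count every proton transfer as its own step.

Step 1: The C–Br bond breaks with both electrons going to the bromide; Br⁻ leaves and a secondary carbocation remains.
Step 2: A 1,2-hydride shift from the adjacent isopropyl carbon moves the positive charge from the secondary centre to an adjacent carbon, generating a more stable tertiary carbocation.
Step 3: A water molecule (solvent) deprotonates a β-carbon; as the C–H bond breaks, those electrons form the new alkene π bond.
Total: 3 elementary steps.

3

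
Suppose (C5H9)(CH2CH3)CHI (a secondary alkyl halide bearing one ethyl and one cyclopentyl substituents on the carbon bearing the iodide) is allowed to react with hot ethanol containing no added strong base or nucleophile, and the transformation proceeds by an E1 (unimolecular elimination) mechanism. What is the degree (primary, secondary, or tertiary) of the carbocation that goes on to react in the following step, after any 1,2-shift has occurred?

tertiary

Step 1: Ionisation: the C–I σ-bond cleaves heterolytically; both bonding electrons depart with I⁻, leaving a secondary carbocation at the α-carbon.
Step 2: Carbocation rearrangement: a 1,2-hydride shift from the adjacent cyclopentyl carbon converts the initially-formed secondary cation into the more stable tertiary cation.
The cation rearranges from secondary to tertiary via a 1,2-hydride shift from the adjacent cyclopentyl carbon; the tertiary cation is what reacts next.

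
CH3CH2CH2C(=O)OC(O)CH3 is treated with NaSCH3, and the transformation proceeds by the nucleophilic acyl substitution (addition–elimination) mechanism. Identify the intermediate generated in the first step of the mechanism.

Step 1: A lone pair on the S of CH3S⁻ attacks the electrophilic acyl carbon; the π(C=O) electrons move onto oxygen, giving a tetrahedral intermediate.
After step 1 the species present is a tetrahedral intermediate.

tetrahedral intermediate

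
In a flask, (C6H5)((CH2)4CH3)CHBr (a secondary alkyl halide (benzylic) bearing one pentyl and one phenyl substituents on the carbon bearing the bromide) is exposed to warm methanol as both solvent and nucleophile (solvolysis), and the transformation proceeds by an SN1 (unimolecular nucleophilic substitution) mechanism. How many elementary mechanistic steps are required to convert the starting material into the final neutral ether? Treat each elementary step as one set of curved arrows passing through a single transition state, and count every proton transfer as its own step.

3

Step 1: The C–Br bond breaks with both electrons going to the bromide; Br⁻ leaves and a secondary carbocation remains.
(No 1,2-shift: no single shift to an adjacent carbon would give a more stable cation.)
Step 2: Nucleophilic capture: the oxygen of CH3OH bonds to the cationic carbon, producing an oxonium-ion intermediate.
Step 3: A second solvent molecule removes the proton on oxygen, giving the neutral ether product.
Total: 3 elementary steps.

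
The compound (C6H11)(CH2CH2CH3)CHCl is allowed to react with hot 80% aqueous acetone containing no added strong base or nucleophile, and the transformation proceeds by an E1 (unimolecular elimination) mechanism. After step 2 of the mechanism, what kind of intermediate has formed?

tertiary carbocation

Step 1: Unassisted departure of Cl⁻ (taking the C–Cl bonding pair) generates a secondary carbocation.
Step 2: A 1,2-hydride shift from the adjacent cyclohexyl carbon moves the positive charge from the secondary centre to an adjacent carbon, generating a more stable tertiary carbocation.
After step 2 the species present is a tertiary carbocation.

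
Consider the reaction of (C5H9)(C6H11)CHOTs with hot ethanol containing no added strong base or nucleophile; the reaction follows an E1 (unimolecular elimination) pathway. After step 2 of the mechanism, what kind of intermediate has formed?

tertiary carbocation

Step 1: The C–O bond breaks with both electrons going to the tosylate; TsO⁻ leaves and a secondary carbocation remains.
Step 2: Carbocation rearrangement: a 1,2-hydride shift from the adjacent cyclohexyl carbon converts the initially-formed secondary cation into the more stable tertiary cation.
After step 2 the species present is a tertiary carbocation.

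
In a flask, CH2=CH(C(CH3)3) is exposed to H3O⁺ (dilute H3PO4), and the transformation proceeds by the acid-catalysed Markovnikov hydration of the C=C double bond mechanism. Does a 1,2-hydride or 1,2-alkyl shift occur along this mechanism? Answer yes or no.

yes

The first-formed carbocation is secondary.
The adjacent tert-butyl carbon has no hydrogen but bears methyl groups; migration of one methyl with its bonding pair (a 1,2-methyl shift) places the charge on a tertiary centre.
Tertiary is more stable than secondary, so the shift occurs.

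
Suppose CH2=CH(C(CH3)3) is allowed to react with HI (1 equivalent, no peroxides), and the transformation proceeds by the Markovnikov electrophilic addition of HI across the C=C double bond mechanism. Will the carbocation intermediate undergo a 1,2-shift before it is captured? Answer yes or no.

yes

The first-formed carbocation is secondary.
The adjacent tert-butyl carbon has no hydrogen but bears methyl groups; migration of one methyl with its bonding pair (a 1,2-methyl shift) places the charge on a tertiary centre.
Tertiary is more stable than secondary, so the shift occurs.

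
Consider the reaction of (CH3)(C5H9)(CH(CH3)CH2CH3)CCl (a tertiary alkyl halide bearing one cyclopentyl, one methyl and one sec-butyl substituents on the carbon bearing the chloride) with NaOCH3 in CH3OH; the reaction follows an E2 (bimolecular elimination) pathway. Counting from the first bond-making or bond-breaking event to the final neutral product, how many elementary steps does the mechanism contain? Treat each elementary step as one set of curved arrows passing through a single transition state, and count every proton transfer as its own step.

1

Step 1: Concerted anti-periplanar elimination: CH3O⁻ abstracts a β-H while Cl⁻ leaves, and the C–H electrons become the new C=C π bond — all in a single transition state.
Total: 1 elementary step.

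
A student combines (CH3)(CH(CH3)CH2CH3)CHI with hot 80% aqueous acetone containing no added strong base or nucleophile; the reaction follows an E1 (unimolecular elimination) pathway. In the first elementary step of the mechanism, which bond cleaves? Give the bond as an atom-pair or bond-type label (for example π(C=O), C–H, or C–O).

C–I

Step 1: Unassisted departure of I⁻ (taking the C–I bonding pair) generates a secondary carbocation.
The bond broken in this step is the C–I bond.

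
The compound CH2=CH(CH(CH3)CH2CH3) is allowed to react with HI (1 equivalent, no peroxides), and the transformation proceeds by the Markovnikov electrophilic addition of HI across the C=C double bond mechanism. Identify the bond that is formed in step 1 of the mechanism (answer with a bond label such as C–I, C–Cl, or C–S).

Step 1: The π electrons of the C=C bond attack a proton of HI; Markovnikov addition places the new C–H on the less-substituted alkene carbon, so the positive charge ends up on the more-substituted carbon — a secondary carbocation. The H–I bond breaks heterolytically, releasing I⁻.
The bond formed in this step is the C–H bond.

C–H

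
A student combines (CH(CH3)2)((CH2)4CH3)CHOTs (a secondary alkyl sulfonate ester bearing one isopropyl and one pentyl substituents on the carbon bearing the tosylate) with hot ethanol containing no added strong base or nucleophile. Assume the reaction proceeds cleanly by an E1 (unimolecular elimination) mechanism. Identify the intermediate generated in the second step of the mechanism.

tertiary carbocation

Step 1: Rate-determining heterolysis of the C–O bond gives TsO⁻ and a secondary carbocation.
Step 2: A 1,2-hydride shift from the adjacent isopropyl carbon moves the positive charge from the secondary centre to an adjacent carbon, generating a more stable tertiary carbocation.
After step 2 the species present is a tertiary carbocation.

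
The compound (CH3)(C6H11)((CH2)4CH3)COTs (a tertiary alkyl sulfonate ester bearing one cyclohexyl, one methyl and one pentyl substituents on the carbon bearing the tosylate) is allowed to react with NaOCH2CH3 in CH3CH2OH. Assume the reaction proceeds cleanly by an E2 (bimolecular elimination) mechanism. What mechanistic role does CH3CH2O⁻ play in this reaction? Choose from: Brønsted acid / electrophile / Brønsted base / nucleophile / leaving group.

Step 1: The strong base CH3CH2O⁻ removes a β-hydrogen; in the same concerted event the electrons of the breaking C–H bond form the new π(C=C) bond and the C–O σ-bond breaks, expelling TsO⁻. Anti-periplanar geometry; one transition state.
CH3CH2O⁻ accepts a proton in a proton-transfer step — a Brønsted base.

Brønsted base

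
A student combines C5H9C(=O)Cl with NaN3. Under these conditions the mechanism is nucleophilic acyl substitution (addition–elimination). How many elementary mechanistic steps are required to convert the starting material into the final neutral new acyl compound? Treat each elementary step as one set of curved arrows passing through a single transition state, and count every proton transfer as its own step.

2

Step 1: Nucleophilic addition of N3⁻ to the acyl carbon breaks the π(C=O) bond and yields a tetrahedral, anionic intermediate.
Step 2: Collapse of the tetrahedral intermediate: the alkoxide oxygen pushes its lone pair back to re-form C=O while Cl⁻ leaves.
Total: 2 elementary steps.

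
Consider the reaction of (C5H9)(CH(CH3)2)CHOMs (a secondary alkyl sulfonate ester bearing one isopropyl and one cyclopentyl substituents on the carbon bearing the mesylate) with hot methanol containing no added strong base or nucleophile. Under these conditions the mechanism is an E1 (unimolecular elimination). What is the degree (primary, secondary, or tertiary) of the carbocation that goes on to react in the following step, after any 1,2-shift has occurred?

Step 1: Rate-determining heterolysis of the C–O bond gives MsO⁻ and a secondary carbocation.
Step 2: A 1,2-hydride shift from the adjacent isopropyl carbon moves the positive charge from the secondary centre to an adjacent carbon, generating a more stable tertiary carbocation.
The cation rearranges from secondary to tertiary via a 1,2-hydride shift from the adjacent isopropyl carbon; the tertiary cation is what reacts next.

tertiary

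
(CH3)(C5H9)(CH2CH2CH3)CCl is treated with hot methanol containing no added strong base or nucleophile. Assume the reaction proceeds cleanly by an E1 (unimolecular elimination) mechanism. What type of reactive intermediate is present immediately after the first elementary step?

Step 1: Unassisted departure of Cl⁻ (taking the C–Cl bonding pair) generates a tertiary carbocation.
After step 1 the species present is a tertiary carbocation.

tertiary carbocation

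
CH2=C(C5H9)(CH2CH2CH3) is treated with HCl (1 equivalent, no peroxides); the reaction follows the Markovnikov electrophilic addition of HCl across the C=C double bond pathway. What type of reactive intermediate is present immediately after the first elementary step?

tertiary carbocation

Step 1: Electrophilic addition begins with the π(C=C) electrons forming a bond to the proton of HCl. Following Markovnikov's rule, the resulting cation is tertiary. The H–Cl bond breaks heterolytically, releasing Cl⁻.
After step 1 the species present is a tertiary carbocation.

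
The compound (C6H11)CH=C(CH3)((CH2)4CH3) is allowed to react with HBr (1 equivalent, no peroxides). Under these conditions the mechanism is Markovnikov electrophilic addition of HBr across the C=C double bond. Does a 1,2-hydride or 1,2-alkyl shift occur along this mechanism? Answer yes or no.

The first-formed carbocation is tertiary.
No single 1,2-shift to an adjacent carbon would produce a more-substituted cation than the one already present, so no rearrangement occurs.

no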